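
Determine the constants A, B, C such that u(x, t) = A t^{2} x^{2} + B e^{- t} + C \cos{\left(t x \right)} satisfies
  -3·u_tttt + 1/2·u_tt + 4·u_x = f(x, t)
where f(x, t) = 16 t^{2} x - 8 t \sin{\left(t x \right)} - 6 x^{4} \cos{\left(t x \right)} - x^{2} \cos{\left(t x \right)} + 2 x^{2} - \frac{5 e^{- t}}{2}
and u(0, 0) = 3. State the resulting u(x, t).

Answer: u(x, t) = 2 t^{2} x^{2} + 2 \cos{\left(t x \right)} + e^{- t}

Derivation:
Substitute the ansatz u = A t^{2} x^{2} + B e^{- t} + C \cos{\left(t x \right)} into the left-hand side.
Derivatives of the ansatz:
  u_tttt = B e^{- t} + C x^{4} \cos{\left(t x \right)}
  u_tt = 2 A x^{2} + B e^{- t} - C x^{2} \cos{\left(t x \right)}
  u_x = 2 A t^{2} x - C t \sin{\left(t x \right)}
Term by term:
  -3·u_tttt = - 3 B e^{- t} - 3 C x^{4} \cos{\left(t x \right)}
  1/2·u_tt = A x^{2} + \frac{B e^{- t}}{2} - \frac{C x^{2} \cos{\left(t x \right)}}{2}
  4·u_x = 8 A t^{2} x - 4 C t \sin{\left(t x \right)}
So the left-hand side equals
  8 A t^{2} x + A x^{2} - \frac{5 B e^{- t}}{2} - 4 C t \sin{\left(t x \right)} - 3 C x^{4} \cos{\left(t x \right)} - \frac{C x^{2} \cos{\left(t x \right)}}{2}
This must equal f(x, t) = 16 t^{2} x - 8 t \sin{\left(t x \right)} - 6 x^{4} \cos{\left(t x \right)} - x^{2} \cos{\left(t x \right)} + 2 x^{2} - \frac{5 e^{- t}}{2} identically.
Matching coefficients of the independent functions:
  [x^{2}]:  A = 2
  [t \sin{\left(t x \right)}]:  - 4 C = -8
  [t^{2} x]:  8 A = 16
  [x^{2} \cos{\left(t x \right)}]:  - \frac{C}{2} = -1
  [x^{4} \cos{\left(t x \right)}]:  - 3 C = -6
  [e^{- t}]:  - \frac{5 B}{2} = - \frac{5}{2}
Solving: A = 2, B = 1, C = 2.
Check against the point condition:
  u(0, 0) = 3  ⟹  B + C = 3  ✓
Hence u(x, t) = 2 t^{2} x^{2} + 2 \cos{\left(t x \right)} + e^{- t}.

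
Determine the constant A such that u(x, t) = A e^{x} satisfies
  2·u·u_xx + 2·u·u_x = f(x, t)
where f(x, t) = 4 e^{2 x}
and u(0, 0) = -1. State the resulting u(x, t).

Substitute the ansatz u = A e^{x} into the left-hand side.
Derivatives of the ansatz:
  u_xx = A e^{x}
  u_x = A e^{x}
Term by term:
  2·u·u_xx = 2 A^{2} e^{2 x}
  2·u·u_x = 2 A^{2} e^{2 x}
So the left-hand side equals
  4 A^{2} e^{2 x}
This must equal f(x, t) = 4 e^{2 x} identically.
Matching coefficients of the independent functions:
  [e^{2 x}]:  4 A^{2} = 4
These equations allow (A) = (-1) or (1).
Impose the point condition(s):
  u(0, 0) = -1  ⟹  A = -1
Only A = -1 satisfies everything.
Hence u(x, t) = - e^{x}.

Answer: u(x, t) = - e^{x}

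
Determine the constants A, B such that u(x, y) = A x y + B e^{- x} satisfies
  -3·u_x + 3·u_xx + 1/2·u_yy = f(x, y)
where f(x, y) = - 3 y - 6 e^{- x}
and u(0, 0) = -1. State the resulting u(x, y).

Substitute the ansatz u = A x y + B e^{- x} into the left-hand side.
Derivatives of the ansatz:
  u_x = A y - B e^{- x}
  u_xx = B e^{- x}
  u_yy = 0
Term by term:
  -3·u_x = - 3 A y + 3 B e^{- x}
  3·u_xx = 3 B e^{- x}
  1/2·u_yy = 0
So the left-hand side equals
  - 3 A y + 6 B e^{- x}
This must equal f(x, y) = - 3 y - 6 e^{- x} identically.
Matching coefficients of the independent functions:
  [y]:  - 3 A = -3
  [e^{- x}]:  6 B = -6
Solving: A = 1, B = -1.
Check against the point condition:
  u(0, 0) = -1  ⟹  B = -1  ✓
Hence u(x, y) = x y - e^{- x}.

Answer: u(x, y) = x y - e^{- x}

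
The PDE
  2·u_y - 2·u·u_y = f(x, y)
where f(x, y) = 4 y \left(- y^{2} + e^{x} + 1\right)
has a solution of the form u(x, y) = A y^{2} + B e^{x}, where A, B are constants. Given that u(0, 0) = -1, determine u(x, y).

Answer: u(x, y) = y^{2} - e^{x}

Derivation:
Substitute the ansatz u = A y^{2} + B e^{x} into the left-hand side.
Derivatives of the ansatz:
  u_y = 2 A y
Term by term:
  2·u_y = 4 A y
  -2·u·u_y = - 4 A^{2} y^{3} - 4 A B y e^{x}
So the left-hand side equals
  - 4 A^{2} y^{3} - 4 A B y e^{x} + 4 A y
This must equal f(x, y) identically; expanded, f = - 4 y^{3} + 4 y e^{x} + 4 y.
Matching coefficients of the independent functions:
  [y]:  4 A = 4
  [y^{3}]:  - 4 A^{2} = -4
  [y e^{x}]:  - 4 A B = 4
Solving: A = 1, B = -1.
Check against the point condition:
  u(0, 0) = -1  ⟹  B = -1  ✓
Hence u(x, y) = y^{2} - e^{x}.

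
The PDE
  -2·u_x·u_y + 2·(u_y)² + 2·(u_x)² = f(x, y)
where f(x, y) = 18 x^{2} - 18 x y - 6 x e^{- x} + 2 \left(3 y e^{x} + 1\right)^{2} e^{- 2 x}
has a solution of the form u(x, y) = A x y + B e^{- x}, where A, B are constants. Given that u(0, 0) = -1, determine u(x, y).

Substitute the ansatz u = A x y + B e^{- x} into the left-hand side.
Derivatives of the ansatz:
  u_x = A y - B e^{- x}
  u_y = A x
Term by term:
  -2·u_x·u_y = - 2 A^{2} x y + 2 A B x e^{- x}
  2·(u_y)² = 2 A^{2} x^{2}
  2·(u_x)² = 2 A^{2} y^{2} - 4 A B y e^{- x} + 2 B^{2} e^{- 2 x}
So the left-hand side equals
  2 A^{2} x^{2} - 2 A^{2} x y + 2 A^{2} y^{2} + 2 A B x e^{- x} - 4 A B y e^{- x} + 2 B^{2} e^{- 2 x}
This must equal f(x, y) identically; expanded, f = 18 x^{2} - 18 x y - 6 x e^{- x} + 18 y^{2} + 12 y e^{- x} + 2 e^{- 2 x}.
Matching coefficients of the independent functions:
  [x^{2}, y^{2}]:  2 A^{2} = 18
  [x y]:  - 2 A^{2} = -18
  [x e^{- x}]:  2 A B = -6
  [y e^{- x}]:  - 4 A B = 12
  [e^{- 2 x}]:  2 B^{2} = 2
These equations allow (A, B) = (-3, 1) or (3, -1).
Impose the point condition(s):
  u(0, 0) = -1  ⟹  B = -1
Only A = 3, B = -1 satisfies everything.
Hence u(x, y) = 3 x y - e^{- x}.

Answer: u(x, y) = 3 x y - e^{- x}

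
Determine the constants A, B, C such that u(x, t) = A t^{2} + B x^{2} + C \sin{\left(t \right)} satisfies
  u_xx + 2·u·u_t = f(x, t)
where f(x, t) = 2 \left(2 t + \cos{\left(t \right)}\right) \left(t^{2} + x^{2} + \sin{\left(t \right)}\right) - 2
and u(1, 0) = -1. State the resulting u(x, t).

Answer: u(x, t) = - t^{2} - x^{2} - \sin{\left(t \right)}

Derivation:
Substitute the ansatz u = A t^{2} + B x^{2} + C \sin{\left(t \right)} into the left-hand side.
Derivatives of the ansatz:
  u_xx = 2 B
  u_t = 2 A t + C \cos{\left(t \right)}
Term by term:
  u_xx = 2 B
  2·u·u_t = 4 A^{2} t^{3} + 4 A B t x^{2} + 2 A C t^{2} \cos{\left(t \right)} + 4 A C t \sin{\left(t \right)} + 2 B C x^{2} \cos{\left(t \right)} + 2 C^{2} \sin{\left(t \right)} \cos{\left(t \right)}
So the left-hand side equals
  4 A^{2} t^{3} + 4 A B t x^{2} + 2 A C t^{2} \cos{\left(t \right)} + 4 A C t \sin{\left(t \right)} + 2 B C x^{2} \cos{\left(t \right)} + 2 B + 2 C^{2} \sin{\left(t \right)} \cos{\left(t \right)}
This must equal f(x, t) identically; expanded, f = 4 t^{3} + 2 t^{2} \cos{\left(t \right)} + 4 t x^{2} + 4 t \sin{\left(t \right)} + 2 x^{2} \cos{\left(t \right)} + 2 \sin{\left(t \right)} \cos{\left(t \right)} - 2.
Matching coefficients of the independent functions:
  [constant term]:  2 B = -2
  [t^{3}]:  4 A^{2} = 4
  [t x^{2}]:  4 A B = 4
  [t \sin{\left(t \right)}]:  4 A C = 4
  [t^{2} \cos{\left(t \right)}]:  2 A C = 2
  [x^{2} \cos{\left(t \right)}]:  2 B C = 2
  [\sin{\left(t \right)} \cos{\left(t \right)}]:  2 C^{2} = 2
Solving: A = -1, B = -1, C = -1.
Check against the point condition:
  u(1, 0) = -1  ⟹  B = -1  ✓
Hence u(x, t) = - t^{2} - x^{2} - \sin{\left(t \right)}.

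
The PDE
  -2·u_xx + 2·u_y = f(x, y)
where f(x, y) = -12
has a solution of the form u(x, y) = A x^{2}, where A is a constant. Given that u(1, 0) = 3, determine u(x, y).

Substitute the ansatz u = A x^{2} into the left-hand side.
Derivatives of the ansatz:
  u_xx = 2 A
  u_y = 0
Term by term:
  -2·u_xx = - 4 A
  2·u_y = 0
So the left-hand side equals
  - 4 A
This must equal f(x, y) = -12 identically.
Matching coefficients of the independent functions:
  [constant term]:  - 4 A = -12
Solving: A = 3.
Check against the point condition:
  u(1, 0) = 3  ⟹  A = 3  ✓
Hence u(x, y) = 3 x^{2}.

Answer: u(x, y) = 3 x^{2}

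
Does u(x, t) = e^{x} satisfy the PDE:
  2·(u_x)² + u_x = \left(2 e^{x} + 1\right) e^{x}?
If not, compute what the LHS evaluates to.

Evaluate each term of the left-hand side for u = e^{x}.
Derivatives:
  u_x = e^{x}
Terms:
  2·(u_x)² = 2 e^{2 x}
  u_x = e^{x}
Sum: LHS = \left(2 e^{x} + 1\right) e^{x}
This is exactly the given right-hand side, so u is a solution.

Answer: Yes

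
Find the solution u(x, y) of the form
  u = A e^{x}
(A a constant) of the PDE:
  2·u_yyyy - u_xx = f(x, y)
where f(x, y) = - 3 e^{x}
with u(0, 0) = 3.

Substitute the ansatz u = A e^{x} into the left-hand side.
Derivatives of the ansatz:
  u_yyyy = 0
  u_xx = A e^{x}
Term by term:
  2·u_yyyy = 0
  -u_xx = - A e^{x}
So the left-hand side equals
  - A e^{x}
This must equal f(x, y) = - 3 e^{x} identically.
Matching coefficients of the independent functions:
  [e^{x}]:  - A = -3
Solving: A = 3.
Check against the point condition:
  u(0, 0) = 3  ⟹  A = 3  ✓
Hence u(x, y) = 3 e^{x}.

Answer: u(x, y) = 3 e^{x}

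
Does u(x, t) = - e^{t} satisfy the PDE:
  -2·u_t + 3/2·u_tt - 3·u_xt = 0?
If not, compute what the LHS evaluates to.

Answer: No, the LHS evaluates to \frac{e^{t}}{2}

Derivation:
Evaluate each term of the left-hand side for u = - e^{t}.
Derivatives:
  u_t = - e^{t}
  u_tt = - e^{t}
  u_xt = 0
Terms:
  -2·u_t = 2 e^{t}
  3/2·u_tt = - \frac{3 e^{t}}{2}
  -3·u_xt = 0
Sum: LHS = \frac{e^{t}}{2}
Given right-hand side: 0. Difference LHS − RHS = \frac{e^{t}}{2} ≠ 0, so u is not a solution.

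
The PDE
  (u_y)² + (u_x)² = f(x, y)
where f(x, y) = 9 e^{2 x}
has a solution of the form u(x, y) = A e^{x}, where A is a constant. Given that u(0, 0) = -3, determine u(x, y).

Substitute the ansatz u = A e^{x} into the left-hand side.
Derivatives of the ansatz:
  u_y = 0
  u_x = A e^{x}
Term by term:
  (u_y)² = 0
  (u_x)² = A^{2} e^{2 x}
So the left-hand side equals
  A^{2} e^{2 x}
This must equal f(x, y) = 9 e^{2 x} identically.
Matching coefficients of the independent functions:
  [e^{2 x}]:  A^{2} = 9
These equations allow (A) = (-3) or (3).
Impose the point condition(s):
  u(0, 0) = -3  ⟹  A = -3
Only A = -3 satisfies everything.
Hence u(x, y) = - 3 e^{x}.

Answer: u(x, y) = - 3 e^{x}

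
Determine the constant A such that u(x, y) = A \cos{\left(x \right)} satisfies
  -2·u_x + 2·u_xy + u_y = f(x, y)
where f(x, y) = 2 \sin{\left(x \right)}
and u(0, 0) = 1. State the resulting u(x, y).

Answer: u(x, y) = \cos{\left(x \right)}

Derivation:
Substitute the ansatz u = A \cos{\left(x \right)} into the left-hand side.
Derivatives of the ansatz:
  u_x = - A \sin{\left(x \right)}
  u_xy = 0
  u_y = 0
Term by term:
  -2·u_x = 2 A \sin{\left(x \right)}
  2·u_xy = 0
  u_y = 0
So the left-hand side equals
  2 A \sin{\left(x \right)}
This must equal f(x, y) = 2 \sin{\left(x \right)} identically.
Matching coefficients of the independent functions:
  [\sin{\left(x \right)}]:  2 A = 2
Solving: A = 1.
Check against the point condition:
  u(0, 0) = 1  ⟹  A = 1  ✓
Hence u(x, y) = \cos{\left(x \right)}.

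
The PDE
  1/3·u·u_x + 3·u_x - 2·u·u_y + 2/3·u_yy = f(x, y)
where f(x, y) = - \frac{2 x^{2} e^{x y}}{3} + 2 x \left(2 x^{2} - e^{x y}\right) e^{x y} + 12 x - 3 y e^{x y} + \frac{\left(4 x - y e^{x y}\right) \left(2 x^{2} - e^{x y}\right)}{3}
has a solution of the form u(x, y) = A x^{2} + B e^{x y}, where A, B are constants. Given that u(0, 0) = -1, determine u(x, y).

Answer: u(x, y) = 2 x^{2} - e^{x y}

Derivation:
Substitute the ansatz u = A x^{2} + B e^{x y} into the left-hand side.
Derivatives of the ansatz:
  u_x = 2 A x + B y e^{x y}
  u_y = B x e^{x y}
  u_yy = B x^{2} e^{x y}
Term by term:
  1/3·u·u_x = \frac{2 A^{2} x^{3}}{3} + \frac{A B x^{2} y e^{x y}}{3} + \frac{2 A B x e^{x y}}{3} + \frac{B^{2} y e^{2 x y}}{3}
  3·u_x = 6 A x + 3 B y e^{x y}
  -2·u·u_y = - 2 A B x^{3} e^{x y} - 2 B^{2} x e^{2 x y}
  2/3·u_yy = \frac{2 B x^{2} e^{x y}}{3}
So the left-hand side equals
  \frac{2 A^{2} x^{3}}{3} - 2 A B x^{3} e^{x y} + \frac{A B x^{2} y e^{x y}}{3} + \frac{2 A B x e^{x y}}{3} + 6 A x - 2 B^{2} x e^{2 x y} + \frac{B^{2} y e^{2 x y}}{3} + \frac{2 B x^{2} e^{x y}}{3} + 3 B y e^{x y}
This must equal f(x, y) identically; expanded, f = 4 x^{3} e^{x y} + \frac{8 x^{3}}{3} - \frac{2 x^{2} y e^{x y}}{3} - \frac{2 x^{2} e^{x y}}{3} - 2 x e^{2 x y} - \frac{4 x e^{x y}}{3} + 12 x + \frac{y e^{2 x y}}{3} - 3 y e^{x y}.
Matching coefficients of the independent functions:
  [x]:  6 A = 12
  [x^{3}]:  \frac{2 A^{2}}{3} = \frac{8}{3}
  [x e^{x y}]:  \frac{2 A B}{3} = - \frac{4}{3}
  [x e^{2 x y}]:  - 2 B^{2} = -2
  [x^{2} e^{x y}]:  \frac{2 B}{3} = - \frac{2}{3}
  [x^{3} e^{x y}]:  - 2 A B = 4
  [y e^{x y}]:  3 B = -3
  [y e^{2 x y}]:  \frac{B^{2}}{3} = \frac{1}{3}
  [x^{2} y e^{x y}]:  \frac{A B}{3} = - \frac{2}{3}
Solving: A = 2, B = -1.
Check against the point condition:
  u(0, 0) = -1  ⟹  B = -1  ✓
Hence u(x, y) = 2 x^{2} - e^{x y}.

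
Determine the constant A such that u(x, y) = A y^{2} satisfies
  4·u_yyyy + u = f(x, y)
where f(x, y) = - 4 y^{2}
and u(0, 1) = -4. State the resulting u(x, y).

Substitute the ansatz u = A y^{2} into the left-hand side.
Derivatives of the ansatz:
  u_yyyy = 0
Term by term:
  4·u_yyyy = 0
  u = A y^{2}
So the left-hand side equals
  A y^{2}
This must equal f(x, y) = - 4 y^{2} identically.
Matching coefficients of the independent functions:
  [y^{2}]:  A = -4
Solving: A = -4.
Check against the point condition:
  u(0, 1) = -4  ⟹  A = -4  ✓
Hence u(x, y) = - 4 y^{2}.

Answer: u(x, y) = - 4 y^{2}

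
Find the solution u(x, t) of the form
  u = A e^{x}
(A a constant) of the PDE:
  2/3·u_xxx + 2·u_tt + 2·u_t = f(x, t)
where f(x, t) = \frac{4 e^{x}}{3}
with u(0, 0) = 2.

Substitute the ansatz u = A e^{x} into the left-hand side.
Derivatives of the ansatz:
  u_xxx = A e^{x}
  u_tt = 0
  u_t = 0
Term by term:
  2/3·u_xxx = \frac{2 A e^{x}}{3}
  2·u_tt = 0
  2·u_t = 0
So the left-hand side equals
  \frac{2 A e^{x}}{3}
This must equal f(x, t) = \frac{4 e^{x}}{3} identically.
Matching coefficients of the independent functions:
  [e^{x}]:  \frac{2 A}{3} = \frac{4}{3}
Solving: A = 2.
Check against the point condition:
  u(0, 0) = 2  ⟹  A = 2  ✓
Hence u(x, t) = 2 e^{x}.

Answer: u(x, t) = 2 e^{x}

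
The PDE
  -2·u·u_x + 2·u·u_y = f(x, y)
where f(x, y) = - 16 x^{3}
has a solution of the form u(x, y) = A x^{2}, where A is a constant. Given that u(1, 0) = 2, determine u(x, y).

Substitute the ansatz u = A x^{2} into the left-hand side.
Derivatives of the ansatz:
  u_x = 2 A x
  u_y = 0
Term by term:
  -2·u·u_x = - 4 A^{2} x^{3}
  2·u·u_y = 0
So the left-hand side equals
  - 4 A^{2} x^{3}
This must equal f(x, y) = - 16 x^{3} identically.
Matching coefficients of the independent functions:
  [x^{3}]:  - 4 A^{2} = -16
These equations allow (A) = (-2) or (2).
Impose the point condition(s):
  u(1, 0) = 2  ⟹  A = 2
Only A = 2 satisfies everything.
Hence u(x, y) = 2 x^{2}.

Answer: u(x, y) = 2 x^{2}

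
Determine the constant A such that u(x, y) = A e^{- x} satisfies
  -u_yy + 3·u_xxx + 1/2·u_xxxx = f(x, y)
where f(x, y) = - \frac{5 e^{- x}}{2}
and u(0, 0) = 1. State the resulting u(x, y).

Answer: u(x, y) = e^{- x}

Derivation:
Substitute the ansatz u = A e^{- x} into the left-hand side.
Derivatives of the ansatz:
  u_yy = 0
  u_xxx = - A e^{- x}
  u_xxxx = A e^{- x}
Term by term:
  -u_yy = 0
  3·u_xxx = - 3 A e^{- x}
  1/2·u_xxxx = \frac{A e^{- x}}{2}
So the left-hand side equals
  - \frac{5 A e^{- x}}{2}
This must equal f(x, y) = - \frac{5 e^{- x}}{2} identically.
Matching coefficients of the independent functions:
  [e^{- x}]:  - \frac{5 A}{2} = - \frac{5}{2}
Solving: A = 1.
Check against the point condition:
  u(0, 0) = 1  ⟹  A = 1  ✓
Hence u(x, y) = e^{- x}.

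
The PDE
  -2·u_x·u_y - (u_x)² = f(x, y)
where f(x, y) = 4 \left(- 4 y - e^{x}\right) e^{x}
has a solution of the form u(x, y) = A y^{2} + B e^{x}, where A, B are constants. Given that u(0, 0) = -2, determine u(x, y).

Substitute the ansatz u = A y^{2} + B e^{x} into the left-hand side.
Derivatives of the ansatz:
  u_x = B e^{x}
  u_y = 2 A y
Term by term:
  -2·u_x·u_y = - 4 A B y e^{x}
  -(u_x)² = - B^{2} e^{2 x}
So the left-hand side equals
  - 4 A B y e^{x} - B^{2} e^{2 x}
This must equal f(x, y) identically; expanded, f = - 16 y e^{x} - 4 e^{2 x}.
Matching coefficients of the independent functions:
  [y e^{x}]:  - 4 A B = -16
  [e^{2 x}]:  - B^{2} = -4
These equations allow (A, B) = (-2, -2) or (2, 2).
Impose the point condition(s):
  u(0, 0) = -2  ⟹  B = -2
Only A = -2, B = -2 satisfies everything.
Hence u(x, y) = - 2 y^{2} - 2 e^{x}.

Answer: u(x, y) = - 2 y^{2} - 2 e^{x}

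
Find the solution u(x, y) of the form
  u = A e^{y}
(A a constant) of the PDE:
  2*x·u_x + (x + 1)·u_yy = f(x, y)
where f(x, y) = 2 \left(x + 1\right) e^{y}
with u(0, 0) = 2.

Substitute the ansatz u = A e^{y} into the left-hand side.
Derivatives of the ansatz:
  u_x = 0
  u_yy = A e^{y}
Term by term:
  2*x·u_x = 0
  (x + 1)·u_yy = A x e^{y} + A e^{y}
So the left-hand side equals
  A x e^{y} + A e^{y}
This must equal f(x, y) identically; expanded, f = 2 x e^{y} + 2 e^{y}.
Matching coefficients of the independent functions:
  [x e^{y}, e^{y}]:  A = 2
Solving: A = 2.
Check against the point condition:
  u(0, 0) = 2  ⟹  A = 2  ✓
Hence u(x, y) = 2 e^{y}.

Answer: u(x, y) = 2 e^{y}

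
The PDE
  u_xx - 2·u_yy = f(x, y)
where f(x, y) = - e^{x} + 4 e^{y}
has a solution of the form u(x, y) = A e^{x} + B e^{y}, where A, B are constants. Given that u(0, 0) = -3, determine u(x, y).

Answer: u(x, y) = - e^{x} - 2 e^{y}

Derivation:
Substitute the ansatz u = A e^{x} + B e^{y} into the left-hand side.
Derivatives of the ansatz:
  u_xx = A e^{x}
  u_yy = B e^{y}
Term by term:
  u_xx = A e^{x}
  -2·u_yy = - 2 B e^{y}
So the left-hand side equals
  A e^{x} - 2 B e^{y}
This must equal f(x, y) = - e^{x} + 4 e^{y} identically.
Matching coefficients of the independent functions:
  [e^{x}]:  A = -1
  [e^{y}]:  - 2 B = 4
Solving: A = -1, B = -2.
Check against the point condition:
  u(0, 0) = -3  ⟹  A + B = -3  ✓
Hence u(x, y) = - e^{x} - 2 e^{y}.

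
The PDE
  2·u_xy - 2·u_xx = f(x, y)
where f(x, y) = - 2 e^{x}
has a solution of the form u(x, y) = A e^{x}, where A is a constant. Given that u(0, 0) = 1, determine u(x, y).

Substitute the ansatz u = A e^{x} into the left-hand side.
Derivatives of the ansatz:
  u_xy = 0
  u_xx = A e^{x}
Term by term:
  2·u_xy = 0
  -2·u_xx = - 2 A e^{x}
So the left-hand side equals
  - 2 A e^{x}
This must equal f(x, y) = - 2 e^{x} identically.
Matching coefficients of the independent functions:
  [e^{x}]:  - 2 A = -2
Solving: A = 1.
Check against the point condition:
  u(0, 0) = 1  ⟹  A = 1  ✓
Hence u(x, y) = e^{x}.

Answer: u(x, y) = e^{x}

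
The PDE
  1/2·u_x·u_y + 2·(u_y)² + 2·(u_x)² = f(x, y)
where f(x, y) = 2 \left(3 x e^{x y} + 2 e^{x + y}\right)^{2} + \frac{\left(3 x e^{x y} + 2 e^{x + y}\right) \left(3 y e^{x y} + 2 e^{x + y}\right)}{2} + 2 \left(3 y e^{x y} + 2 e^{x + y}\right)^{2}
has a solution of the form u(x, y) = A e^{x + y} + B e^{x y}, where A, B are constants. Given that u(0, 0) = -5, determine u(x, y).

Answer: u(x, y) = - 3 e^{x y} - 2 e^{x + y}

Derivation:
Substitute the ansatz u = A e^{x + y} + B e^{x y} into the left-hand side.
Derivatives of the ansatz:
  u_x = A e^{x} e^{y} + B y e^{x y}
  u_y = A e^{x} e^{y} + B x e^{x y}
Term by term:
  1/2·u_x·u_y = \frac{A^{2} e^{2 x} e^{2 y}}{2} + \frac{A B x e^{x} e^{y} e^{x y}}{2} + \frac{A B y e^{x} e^{y} e^{x y}}{2} + \frac{B^{2} x y e^{2 x y}}{2}
  2·(u_y)² = 2 A^{2} e^{2 x} e^{2 y} + 4 A B x e^{x} e^{y} e^{x y} + 2 B^{2} x^{2} e^{2 x y}
  2·(u_x)² = 2 A^{2} e^{2 x} e^{2 y} + 4 A B y e^{x} e^{y} e^{x y} + 2 B^{2} y^{2} e^{2 x y}
So the left-hand side equals
  \frac{9 A^{2} e^{2 x} e^{2 y}}{2} + \frac{9 A B x e^{x} e^{y} e^{x y}}{2} + \frac{9 A B y e^{x} e^{y} e^{x y}}{2} + 2 B^{2} x^{2} e^{2 x y} + \frac{B^{2} x y e^{2 x y}}{2} + 2 B^{2} y^{2} e^{2 x y}
This must equal f(x, y) identically; expanded, f = 18 x^{2} e^{2 x y} + \frac{9 x y e^{2 x y}}{2} + 27 x e^{x} e^{y} e^{x y} + 18 y^{2} e^{2 x y} + 27 y e^{x} e^{y} e^{x y} + 18 e^{2 x} e^{2 y}.
Matching coefficients of the independent functions:
  [x^{2} e^{2 x y}, y^{2} e^{2 x y}]:  2 B^{2} = 18
  [e^{2 x} e^{2 y}]:  \frac{9 A^{2}}{2} = 18
  [x y e^{2 x y}]:  \frac{B^{2}}{2} = \frac{9}{2}
  [x e^{x} e^{y} e^{x y}, y e^{x} e^{y} e^{x y}]:  \frac{9 A B}{2} = 27
These equations allow (A, B) = (-2, -3) or (2, 3).
Impose the point condition(s):
  u(0, 0) = -5  ⟹  A + B = -5
Only A = -2, B = -3 satisfies everything.
Hence u(x, y) = - 3 e^{x y} - 2 e^{x + y}.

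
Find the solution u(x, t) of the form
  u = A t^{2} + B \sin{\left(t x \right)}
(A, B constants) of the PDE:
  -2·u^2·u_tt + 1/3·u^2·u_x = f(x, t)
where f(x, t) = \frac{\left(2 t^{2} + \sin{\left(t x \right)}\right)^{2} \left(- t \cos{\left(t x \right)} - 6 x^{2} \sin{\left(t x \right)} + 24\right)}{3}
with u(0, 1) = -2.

Answer: u(x, t) = - 2 t^{2} - \sin{\left(t x \right)}

Derivation:
Substitute the ansatz u = A t^{2} + B \sin{\left(t x \right)} into the left-hand side.
Derivatives of the ansatz:
  u_tt = 2 A - B x^{2} \sin{\left(t x \right)}
  u_x = B t \cos{\left(t x \right)}
Term by term:
  -2·u^2·u_tt = - 4 A^{3} t^{4} + 2 A^{2} B t^{4} x^{2} \sin{\left(t x \right)} - 8 A^{2} B t^{2} \sin{\left(t x \right)} + 4 A B^{2} t^{2} x^{2} \sin^{2}{\left(t x \right)} - 4 A B^{2} \sin^{2}{\left(t x \right)} + 2 B^{3} x^{2} \sin^{3}{\left(t x \right)}
  1/3·u^2·u_x = \frac{A^{2} B t^{5} \cos{\left(t x \right)}}{3} + \frac{2 A B^{2} t^{3} \sin{\left(t x \right)} \cos{\left(t x \right)}}{3} + \frac{B^{3} t \sin^{2}{\left(t x \right)} \cos{\left(t x \right)}}{3}
So the left-hand side equals
  - 4 A^{3} t^{4} + \frac{A^{2} B t^{5} \cos{\left(t x \right)}}{3} + 2 A^{2} B t^{4} x^{2} \sin{\left(t x \right)} - 8 A^{2} B t^{2} \sin{\left(t x \right)} + \frac{2 A B^{2} t^{3} \sin{\left(t x \right)} \cos{\left(t x \right)}}{3} + 4 A B^{2} t^{2} x^{2} \sin^{2}{\left(t x \right)} - 4 A B^{2} \sin^{2}{\left(t x \right)} + \frac{B^{3} t \sin^{2}{\left(t x \right)} \cos{\left(t x \right)}}{3} + 2 B^{3} x^{2} \sin^{3}{\left(t x \right)}
This must equal f(x, t) identically; expanded, f = - \frac{4 t^{5} \cos{\left(t x \right)}}{3} - 8 t^{4} x^{2} \sin{\left(t x \right)} + 32 t^{4} - \frac{4 t^{3} \sin{\left(t x \right)} \cos{\left(t x \right)}}{3} - 8 t^{2} x^{2} \sin^{2}{\left(t x \right)} + 32 t^{2} \sin{\left(t x \right)} - \frac{t \sin^{2}{\left(t x \right)} \cos{\left(t x \right)}}{3} - 2 x^{2} \sin^{3}{\left(t x \right)} + 8 \sin^{2}{\left(t x \right)}.
Matching coefficients of the independent functions:
  [t^{4}]:  - 4 A^{3} = 32
  [t^{2} \sin{\left(t x \right)}]:  - 8 A^{2} B = 32
  [t^{5} \cos{\left(t x \right)}]:  \frac{A^{2} B}{3} = - \frac{4}{3}
  [x^{2} \sin^{3}{\left(t x \right)}]:  2 B^{3} = -2
  [t \sin^{2}{\left(t x \right)} \cos{\left(t x \right)}]:  \frac{B^{3}}{3} = - \frac{1}{3}
  [t^{2} x^{2} \sin^{2}{\left(t x \right)}]:  4 A B^{2} = -8
  [t^{3} \sin{\left(t x \right)} \cos{\left(t x \right)}]:  \frac{2 A B^{2}}{3} = - \frac{4}{3}
  [t^{4} x^{2} \sin{\left(t x \right)}]:  2 A^{2} B = -8
  [\sin^{2}{\left(t x \right)}]:  - 4 A B^{2} = 8
Solving: A = -2, B = -1.
Check against the point condition:
  u(0, 1) = -2  ⟹  A = -2  ✓
Hence u(x, t) = - 2 t^{2} - \sin{\left(t x \right)}.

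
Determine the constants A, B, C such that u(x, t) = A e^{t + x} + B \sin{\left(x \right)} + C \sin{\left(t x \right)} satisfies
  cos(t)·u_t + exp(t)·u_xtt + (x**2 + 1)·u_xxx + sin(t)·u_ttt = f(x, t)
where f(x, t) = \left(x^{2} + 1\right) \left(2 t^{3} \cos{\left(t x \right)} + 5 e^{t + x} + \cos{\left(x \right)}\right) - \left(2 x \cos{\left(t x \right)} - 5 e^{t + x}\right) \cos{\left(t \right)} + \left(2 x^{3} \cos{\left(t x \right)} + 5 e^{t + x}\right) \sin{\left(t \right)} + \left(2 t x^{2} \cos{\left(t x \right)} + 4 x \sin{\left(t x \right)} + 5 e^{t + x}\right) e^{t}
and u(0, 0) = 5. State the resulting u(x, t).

Substitute the ansatz u = A e^{t + x} + B \sin{\left(x \right)} + C \sin{\left(t x \right)} into the left-hand side.
Derivatives of the ansatz:
  u_t = A e^{t} e^{x} + C x \cos{\left(t x \right)}
  u_xtt = A e^{t} e^{x} - C t x^{2} \cos{\left(t x \right)} - 2 C x \sin{\left(t x \right)}
  u_xxx = A e^{t} e^{x} - B \cos{\left(x \right)} - C t^{3} \cos{\left(t x \right)}
  u_ttt = A e^{t} e^{x} - C x^{3} \cos{\left(t x \right)}
Term by term:
  cos(t)·u_t = A e^{t} e^{x} \cos{\left(t \right)} + C x \cos{\left(t \right)} \cos{\left(t x \right)}
  exp(t)·u_xtt = A e^{2 t} e^{x} - C t x^{2} e^{t} \cos{\left(t x \right)} - 2 C x e^{t} \sin{\left(t x \right)}
  (x**2 + 1)·u_xxx = A x^{2} e^{t} e^{x} + A e^{t} e^{x} - B x^{2} \cos{\left(x \right)} - B \cos{\left(x \right)} - C t^{3} x^{2} \cos{\left(t x \right)} - C t^{3} \cos{\left(t x \right)}
  sin(t)·u_ttt = A e^{t} e^{x} \sin{\left(t \right)} - C x^{3} \sin{\left(t \right)} \cos{\left(t x \right)}
So the left-hand side equals
  A x^{2} e^{t} e^{x} + A e^{2 t} e^{x} + A e^{t} e^{x} \sin{\left(t \right)} + A e^{t} e^{x} \cos{\left(t \right)} + A e^{t} e^{x} - B x^{2} \cos{\left(x \right)} - B \cos{\left(x \right)} - C t^{3} x^{2} \cos{\left(t x \right)} - C t^{3} \cos{\left(t x \right)} - C t x^{2} e^{t} \cos{\left(t x \right)} - C x^{3} \sin{\left(t \right)} \cos{\left(t x \right)} - 2 C x e^{t} \sin{\left(t x \right)} + C x \cos{\left(t \right)} \cos{\left(t x \right)}
This must equal f(x, t) identically; expanded, f = 2 t^{3} x^{2} \cos{\left(t x \right)} + 2 t^{3} \cos{\left(t x \right)} + 2 t x^{2} e^{t} \cos{\left(t x \right)} + 2 x^{3} \sin{\left(t \right)} \cos{\left(t x \right)} + 5 x^{2} e^{t} e^{x} + x^{2} \cos{\left(x \right)} + 4 x e^{t} \sin{\left(t x \right)} - 2 x \cos{\left(t \right)} \cos{\left(t x \right)} + 5 e^{2 t} e^{x} + 5 e^{t} e^{x} \sin{\left(t \right)} + 5 e^{t} e^{x} \cos{\left(t \right)} + 5 e^{t} e^{x} + \cos{\left(x \right)}.
Matching coefficients of the independent functions:
  [t^{3} \cos{\left(t x \right)}, t^{3} x^{2} \cos{\left(t x \right)}, x^{3} \sin{\left(t \right)} \cos{\left(t x \right)}, t x^{2} e^{t} \cos{\left(t x \right)}]:  - C = 2
  [x^{2} \cos{\left(x \right)}, \cos{\left(x \right)}]:  - B = 1
  [e^{t} e^{x}, e^{2 t} e^{x}, x^{2} e^{t} e^{x}, e^{t} e^{x} \sin{\left(t \right)}, …]:  A = 5
  [x e^{t} \sin{\left(t x \right)}]:  - 2 C = 4
  [x \cos{\left(t \right)} \cos{\left(t x \right)}]:  C = -2
Solving: A = 5, B = -1, C = -2.
Check against the point condition:
  u(0, 0) = 5  ⟹  A = 5  ✓
Hence u(x, t) = 5 e^{t + x} - \sin{\left(x \right)} - 2 \sin{\left(t x \right)}.

Answer: u(x, t) = 5 e^{t + x} - \sin{\left(x \right)} - 2 \sin{\left(t x \right)}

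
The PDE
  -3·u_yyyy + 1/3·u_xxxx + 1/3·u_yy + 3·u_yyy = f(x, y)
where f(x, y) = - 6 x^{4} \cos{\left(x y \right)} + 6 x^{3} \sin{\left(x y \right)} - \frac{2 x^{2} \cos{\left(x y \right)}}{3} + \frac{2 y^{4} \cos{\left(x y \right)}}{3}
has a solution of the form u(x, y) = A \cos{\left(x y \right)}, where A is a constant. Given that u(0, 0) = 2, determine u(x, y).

Substitute the ansatz u = A \cos{\left(x y \right)} into the left-hand side.
Derivatives of the ansatz:
  u_yyyy = A x^{4} \cos{\left(x y \right)}
  u_xxxx = A y^{4} \cos{\left(x y \right)}
  u_yy = - A x^{2} \cos{\left(x y \right)}
  u_yyy = A x^{3} \sin{\left(x y \right)}
Term by term:
  -3·u_yyyy = - 3 A x^{4} \cos{\left(x y \right)}
  1/3·u_xxxx = \frac{A y^{4} \cos{\left(x y \right)}}{3}
  1/3·u_yy = - \frac{A x^{2} \cos{\left(x y \right)}}{3}
  3·u_yyy = 3 A x^{3} \sin{\left(x y \right)}
So the left-hand side equals
  - 3 A x^{4} \cos{\left(x y \right)} + 3 A x^{3} \sin{\left(x y \right)} - \frac{A x^{2} \cos{\left(x y \right)}}{3} + \frac{A y^{4} \cos{\left(x y \right)}}{3}
This must equal f(x, y) = - 6 x^{4} \cos{\left(x y \right)} + 6 x^{3} \sin{\left(x y \right)} - \frac{2 x^{2} \cos{\left(x y \right)}}{3} + \frac{2 y^{4} \cos{\left(x y \right)}}{3} identically.
Matching coefficients of the independent functions:
  [x^{2} \cos{\left(x y \right)}]:  - \frac{A}{3} = - \frac{2}{3}
  [x^{3} \sin{\left(x y \right)}]:  3 A = 6
  [x^{4} \cos{\left(x y \right)}]:  - 3 A = -6
  [y^{4} \cos{\left(x y \right)}]:  \frac{A}{3} = \frac{2}{3}
Solving: A = 2.
Check against the point condition:
  u(0, 0) = 2  ⟹  A = 2  ✓
Hence u(x, y) = 2 \cos{\left(x y \right)}.

Answer: u(x, y) = 2 \cos{\left(x y \right)}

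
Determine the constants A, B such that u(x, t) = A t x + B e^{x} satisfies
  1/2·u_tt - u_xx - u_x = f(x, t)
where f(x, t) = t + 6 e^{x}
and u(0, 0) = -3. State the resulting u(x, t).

Substitute the ansatz u = A t x + B e^{x} into the left-hand side.
Derivatives of the ansatz:
  u_tt = 0
  u_xx = B e^{x}
  u_x = A t + B e^{x}
Term by term:
  1/2·u_tt = 0
  -u_xx = - B e^{x}
  -u_x = - A t - B e^{x}
So the left-hand side equals
  - A t - 2 B e^{x}
This must equal f(x, t) = t + 6 e^{x} identically.
Matching coefficients of the independent functions:
  [t]:  - A = 1
  [e^{x}]:  - 2 B = 6
Solving: A = -1, B = -3.
Check against the point condition:
  u(0, 0) = -3  ⟹  B = -3  ✓
Hence u(x, t) = - t x - 3 e^{x}.

Answer: u(x, t) = - t x - 3 e^{x}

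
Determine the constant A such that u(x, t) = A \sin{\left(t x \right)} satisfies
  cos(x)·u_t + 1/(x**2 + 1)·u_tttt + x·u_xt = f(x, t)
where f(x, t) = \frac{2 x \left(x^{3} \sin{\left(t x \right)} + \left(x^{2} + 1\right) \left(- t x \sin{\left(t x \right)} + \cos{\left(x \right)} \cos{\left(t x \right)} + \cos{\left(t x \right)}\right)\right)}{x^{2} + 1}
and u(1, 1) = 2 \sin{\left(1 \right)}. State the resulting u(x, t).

Substitute the ansatz u = A \sin{\left(t x \right)} into the left-hand side.
Derivatives of the ansatz:
  u_t = A x \cos{\left(t x \right)}
  u_tttt = A x^{4} \sin{\left(t x \right)}
  u_xt = - A t x \sin{\left(t x \right)} + A \cos{\left(t x \right)}
Term by term:
  cos(x)·u_t = A x \cos{\left(x \right)} \cos{\left(t x \right)}
  1/(x**2 + 1)·u_tttt = \frac{A x^{4} \sin{\left(t x \right)}}{x^{2} + 1}
  x·u_xt = - A t x^{2} \sin{\left(t x \right)} + A x \cos{\left(t x \right)}
So the left-hand side equals
  - A t x^{2} \sin{\left(t x \right)} + \frac{A x^{4} \sin{\left(t x \right)}}{x^{2} + 1} + A x \cos{\left(x \right)} \cos{\left(t x \right)} + A x \cos{\left(t x \right)}
This must equal f(x, t) identically; expanded, f = - 2 t x^{2} \sin{\left(t x \right)} + \frac{2 x^{4} \sin{\left(t x \right)}}{x^{2} + 1} + 2 x \cos{\left(x \right)} \cos{\left(t x \right)} + 2 x \cos{\left(t x \right)}.
Matching coefficients of the independent functions:
  [x \cos{\left(t x \right)}, x \cos{\left(x \right)} \cos{\left(t x \right)}, \frac{x^{4} \sin{\left(t x \right)}}{x^{2} + 1}]:  A = 2
  [t x^{2} \sin{\left(t x \right)}]:  - A = -2
Solving: A = 2.
Check against the point condition:
  u(1, 1) = 2 \sin{\left(1 \right)}  ⟹  A \sin{\left(1 \right)} = 2 \sin{\left(1 \right)}  ✓
Hence u(x, t) = 2 \sin{\left(t x \right)}.

Answer: u(x, t) = 2 \sin{\left(t x \right)}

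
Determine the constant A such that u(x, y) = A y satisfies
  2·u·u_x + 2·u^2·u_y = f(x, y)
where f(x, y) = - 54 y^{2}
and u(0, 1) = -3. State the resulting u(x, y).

Substitute the ansatz u = A y into the left-hand side.
Derivatives of the ansatz:
  u_x = 0
  u_y = A
Term by term:
  2·u·u_x = 0
  2·u^2·u_y = 2 A^{3} y^{2}
So the left-hand side equals
  2 A^{3} y^{2}
This must equal f(x, y) = - 54 y^{2} identically.
Matching coefficients of the independent functions:
  [y^{2}]:  2 A^{3} = -54
Solving: A = -3.
Check against the point condition:
  u(0, 1) = -3  ⟹  A = -3  ✓
Hence u(x, y) = - 3 y.

Answer: u(x, y) = - 3 y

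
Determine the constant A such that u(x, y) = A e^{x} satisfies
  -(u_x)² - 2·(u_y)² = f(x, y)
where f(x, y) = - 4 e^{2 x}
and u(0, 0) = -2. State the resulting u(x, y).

Answer: u(x, y) = - 2 e^{x}

Derivation:
Substitute the ansatz u = A e^{x} into the left-hand side.
Derivatives of the ansatz:
  u_x = A e^{x}
  u_y = 0
Term by term:
  -(u_x)² = - A^{2} e^{2 x}
  -2·(u_y)² = 0
So the left-hand side equals
  - A^{2} e^{2 x}
This must equal f(x, y) = - 4 e^{2 x} identically.
Matching coefficients of the independent functions:
  [e^{2 x}]:  - A^{2} = -4
These equations allow (A) = (-2) or (2).
Impose the point condition(s):
  u(0, 0) = -2  ⟹  A = -2
Only A = -2 satisfies everything.
Hence u(x, y) = - 2 e^{x}.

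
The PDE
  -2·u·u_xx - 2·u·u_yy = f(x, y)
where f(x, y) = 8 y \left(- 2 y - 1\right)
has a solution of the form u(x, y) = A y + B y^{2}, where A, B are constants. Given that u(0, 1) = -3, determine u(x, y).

Answer: u(x, y) = - 2 y^{2} - y

Derivation:
Substitute the ansatz u = A y + B y^{2} into the left-hand side.
Derivatives of the ansatz:
  u_xx = 0
  u_yy = 2 B
Term by term:
  -2·u·u_xx = 0
  -2·u·u_yy = - 4 A B y - 4 B^{2} y^{2}
So the left-hand side equals
  - 4 A B y - 4 B^{2} y^{2}
This must equal f(x, y) = 8 y \left(- 2 y - 1\right) identically.
Matching coefficients of the independent functions:
  [y]:  - 4 A B = -8
  [y^{2}]:  - 4 B^{2} = -16
These equations allow (A, B) = (-1, -2) or (1, 2).
Impose the point condition(s):
  u(0, 1) = -3  ⟹  A + B = -3
Only A = -1, B = -2 satisfies everything.
Hence u(x, y) = - 2 y^{2} - y.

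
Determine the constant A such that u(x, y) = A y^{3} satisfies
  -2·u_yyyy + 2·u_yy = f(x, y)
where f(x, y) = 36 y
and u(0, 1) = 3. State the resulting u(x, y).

Answer: u(x, y) = 3 y^{3}

Derivation:
Substitute the ansatz u = A y^{3} into the left-hand side.
Derivatives of the ansatz:
  u_yyyy = 0
  u_yy = 6 A y
Term by term:
  -2·u_yyyy = 0
  2·u_yy = 12 A y
So the left-hand side equals
  12 A y
This must equal f(x, y) = 36 y identically.
Matching coefficients of the independent functions:
  [y]:  12 A = 36
Solving: A = 3.
Check against the point condition:
  u(0, 1) = 3  ⟹  A = 3  ✓
Hence u(x, y) = 3 y^{3}.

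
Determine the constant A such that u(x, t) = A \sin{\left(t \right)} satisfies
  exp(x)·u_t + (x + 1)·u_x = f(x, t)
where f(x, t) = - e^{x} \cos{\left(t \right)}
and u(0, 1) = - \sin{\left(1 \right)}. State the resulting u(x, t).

Substitute the ansatz u = A \sin{\left(t \right)} into the left-hand side.
Derivatives of the ansatz:
  u_t = A \cos{\left(t \right)}
  u_x = 0
Term by term:
  exp(x)·u_t = A e^{x} \cos{\left(t \right)}
  (x + 1)·u_x = 0
So the left-hand side equals
  A e^{x} \cos{\left(t \right)}
This must equal f(x, t) = - e^{x} \cos{\left(t \right)} identically.
Matching coefficients of the independent functions:
  [e^{x} \cos{\left(t \right)}]:  A = -1
Solving: A = -1.
Check against the point condition:
  u(0, 1) = - \sin{\left(1 \right)}  ⟹  A \sin{\left(1 \right)} = - \sin{\left(1 \right)}  ✓
Hence u(x, t) = - \sin{\left(t \right)}.

Answer: u(x, t) = - \sin{\left(t \right)}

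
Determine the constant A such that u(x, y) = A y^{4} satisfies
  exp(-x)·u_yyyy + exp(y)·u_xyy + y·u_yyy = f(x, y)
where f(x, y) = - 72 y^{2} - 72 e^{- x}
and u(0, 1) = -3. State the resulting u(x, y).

Substitute the ansatz u = A y^{4} into the left-hand side.
Derivatives of the ansatz:
  u_yyyy = 24 A
  u_xyy = 0
  u_yyy = 24 A y
Term by term:
  exp(-x)·u_yyyy = 24 A e^{- x}
  exp(y)·u_xyy = 0
  y·u_yyy = 24 A y^{2}
So the left-hand side equals
  24 A y^{2} + 24 A e^{- x}
This must equal f(x, y) = - 72 y^{2} - 72 e^{- x} identically.
Matching coefficients of the independent functions:
  [y^{2}, e^{- x}]:  24 A = -72
Solving: A = -3.
Check against the point condition:
  u(0, 1) = -3  ⟹  A = -3  ✓
Hence u(x, y) = - 3 y^{4}.

Answer: u(x, y) = - 3 y^{4}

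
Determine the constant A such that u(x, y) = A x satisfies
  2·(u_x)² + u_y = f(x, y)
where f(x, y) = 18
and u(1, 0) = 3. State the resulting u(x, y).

Substitute the ansatz u = A x into the left-hand side.
Derivatives of the ansatz:
  u_x = A
  u_y = 0
Term by term:
  2·(u_x)² = 2 A^{2}
  u_y = 0
So the left-hand side equals
  2 A^{2}
This must equal f(x, y) = 18 identically.
Matching coefficients of the independent functions:
  [constant term]:  2 A^{2} = 18
These equations allow (A) = (-3) or (3).
Impose the point condition(s):
  u(1, 0) = 3  ⟹  A = 3
Only A = 3 satisfies everything.
Hence u(x, y) = 3 x.

Answer: u(x, y) = 3 x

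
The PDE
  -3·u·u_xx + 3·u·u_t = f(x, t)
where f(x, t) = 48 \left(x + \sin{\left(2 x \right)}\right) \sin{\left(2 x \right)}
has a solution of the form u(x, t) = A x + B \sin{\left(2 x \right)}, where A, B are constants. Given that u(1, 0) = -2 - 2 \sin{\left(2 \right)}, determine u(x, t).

Substitute the ansatz u = A x + B \sin{\left(2 x \right)} into the left-hand side.
Derivatives of the ansatz:
  u_xx = - 4 B \sin{\left(2 x \right)}
  u_t = 0
Term by term:
  -3·u·u_xx = 12 A B x \sin{\left(2 x \right)} + 12 B^{2} \sin^{2}{\left(2 x \right)}
  3·u·u_t = 0
So the left-hand side equals
  12 A B x \sin{\left(2 x \right)} + 12 B^{2} \sin^{2}{\left(2 x \right)}
This must equal f(x, t) identically; expanded, f = 48 x \sin{\left(2 x \right)} + 48 \sin^{2}{\left(2 x \right)}.
Matching coefficients of the independent functions:
  [x \sin{\left(2 x \right)}]:  12 A B = 48
  [\sin^{2}{\left(2 x \right)}]:  12 B^{2} = 48
These equations allow (A, B) = (-2, -2) or (2, 2).
Impose the point condition(s):
  u(1, 0) = -2 - 2 \sin{\left(2 \right)}  ⟹  A + B \sin{\left(2 \right)} = -2 - 2 \sin{\left(2 \right)}
Only A = -2, B = -2 satisfies everything.
Hence u(x, t) = - 2 x - 2 \sin{\left(2 x \right)}.

Answer: u(x, t) = - 2 x - 2 \sin{\left(2 x \right)}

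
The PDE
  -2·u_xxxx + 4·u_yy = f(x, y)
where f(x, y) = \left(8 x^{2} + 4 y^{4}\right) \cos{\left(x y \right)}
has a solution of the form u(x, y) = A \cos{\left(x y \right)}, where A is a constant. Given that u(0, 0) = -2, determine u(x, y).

Substitute the ansatz u = A \cos{\left(x y \right)} into the left-hand side.
Derivatives of the ansatz:
  u_xxxx = A y^{4} \cos{\left(x y \right)}
  u_yy = - A x^{2} \cos{\left(x y \right)}
Term by term:
  -2·u_xxxx = - 2 A y^{4} \cos{\left(x y \right)}
  4·u_yy = - 4 A x^{2} \cos{\left(x y \right)}
So the left-hand side equals
  - 4 A x^{2} \cos{\left(x y \right)} - 2 A y^{4} \cos{\left(x y \right)}
This must equal f(x, y) identically; expanded, f = 8 x^{2} \cos{\left(x y \right)} + 4 y^{4} \cos{\left(x y \right)}.
Matching coefficients of the independent functions:
  [x^{2} \cos{\left(x y \right)}]:  - 4 A = 8
  [y^{4} \cos{\left(x y \right)}]:  - 2 A = 4
Solving: A = -2.
Check against the point condition:
  u(0, 0) = -2  ⟹  A = -2  ✓
Hence u(x, y) = - 2 \cos{\left(x y \right)}.

Answer: u(x, y) = - 2 \cos{\left(x y \right)}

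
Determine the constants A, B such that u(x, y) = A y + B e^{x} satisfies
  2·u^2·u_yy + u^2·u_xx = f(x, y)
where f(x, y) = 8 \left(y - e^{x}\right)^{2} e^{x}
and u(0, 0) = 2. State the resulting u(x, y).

Substitute the ansatz u = A y + B e^{x} into the left-hand side.
Derivatives of the ansatz:
  u_yy = 0
  u_xx = B e^{x}
Term by term:
  2·u^2·u_yy = 0
  u^2·u_xx = A^{2} B y^{2} e^{x} + 2 A B^{2} y e^{2 x} + B^{3} e^{3 x}
So the left-hand side equals
  A^{2} B y^{2} e^{x} + 2 A B^{2} y e^{2 x} + B^{3} e^{3 x}
This must equal f(x, y) identically; expanded, f = 8 y^{2} e^{x} - 16 y e^{2 x} + 8 e^{3 x}.
Matching coefficients of the independent functions:
  [y e^{2 x}]:  2 A B^{2} = -16
  [y^{2} e^{x}]:  A^{2} B = 8
  [e^{3 x}]:  B^{3} = 8
Solving: A = -2, B = 2.
Check against the point condition:
  u(0, 0) = 2  ⟹  B = 2  ✓
Hence u(x, y) = - 2 y + 2 e^{x}.

Answer: u(x, y) = - 2 y + 2 e^{x}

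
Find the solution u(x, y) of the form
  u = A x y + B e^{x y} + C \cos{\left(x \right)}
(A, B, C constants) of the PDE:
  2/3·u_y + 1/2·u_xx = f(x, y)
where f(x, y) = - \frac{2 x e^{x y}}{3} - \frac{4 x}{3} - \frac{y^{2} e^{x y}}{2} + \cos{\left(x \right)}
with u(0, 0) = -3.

Substitute the ansatz u = A x y + B e^{x y} + C \cos{\left(x \right)} into the left-hand side.
Derivatives of the ansatz:
  u_y = A x + B x e^{x y}
  u_xx = B y^{2} e^{x y} - C \cos{\left(x \right)}
Term by term:
  2/3·u_y = \frac{2 A x}{3} + \frac{2 B x e^{x y}}{3}
  1/2·u_xx = \frac{B y^{2} e^{x y}}{2} - \frac{C \cos{\left(x \right)}}{2}
So the left-hand side equals
  \frac{2 A x}{3} + \frac{2 B x e^{x y}}{3} + \frac{B y^{2} e^{x y}}{2} - \frac{C \cos{\left(x \right)}}{2}
This must equal f(x, y) = - \frac{2 x e^{x y}}{3} - \frac{4 x}{3} - \frac{y^{2} e^{x y}}{2} + \cos{\left(x \right)} identically.
Matching coefficients of the independent functions:
  [x]:  \frac{2 A}{3} = - \frac{4}{3}
  [x e^{x y}]:  \frac{2 B}{3} = - \frac{2}{3}
  [y^{2} e^{x y}]:  \frac{B}{2} = - \frac{1}{2}
  [\cos{\left(x \right)}]:  - \frac{C}{2} = 1
Solving: A = -2, B = -1, C = -2.
Check against the point condition:
  u(0, 0) = -3  ⟹  B + C = -3  ✓
Hence u(x, y) = - 2 x y - e^{x y} - 2 \cos{\left(x \right)}.

Answer: u(x, y) = - 2 x y - e^{x y} - 2 \cos{\left(x \right)}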